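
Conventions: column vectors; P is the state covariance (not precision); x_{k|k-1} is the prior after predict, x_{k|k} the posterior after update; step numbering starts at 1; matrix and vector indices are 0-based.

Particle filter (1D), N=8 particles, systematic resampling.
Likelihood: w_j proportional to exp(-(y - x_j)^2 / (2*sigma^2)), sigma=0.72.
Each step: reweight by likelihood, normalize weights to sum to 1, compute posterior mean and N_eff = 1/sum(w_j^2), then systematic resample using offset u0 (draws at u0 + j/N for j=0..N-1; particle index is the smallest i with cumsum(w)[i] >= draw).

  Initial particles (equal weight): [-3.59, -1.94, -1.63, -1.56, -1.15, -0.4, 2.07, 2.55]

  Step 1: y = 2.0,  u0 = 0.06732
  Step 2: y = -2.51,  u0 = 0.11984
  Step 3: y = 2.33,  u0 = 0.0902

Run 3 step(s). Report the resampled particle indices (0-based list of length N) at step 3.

step 1: w=[0.0000, 0.0000, 0.0000, 0.0000, 0.0000, 0.0022, 0.5700, 0.4278]  mean=2.2697  Neff=1.9690  idx=[6, 6, 6, 6, 6, 7, 7, 7]
step 2: w=[0.1986, 0.1986, 0.1986, 0.1986, 0.1986, 0.0023, 0.0023, 0.0023]  mean=2.0733  Neff=5.0690  idx=[0, 1, 1, 2, 3, 3, 4, 5]
step 3: w=[0.1247, 0.1247, 0.1247, 0.1247, 0.1247, 0.1247, 0.1247, 0.1270]  mean=2.1310  Neff=7.9997  idx=[0, 1, 2, 3, 4, 5, 6, 7]

resampled_idx = [0, 1, 2, 3, 4, 5, 6, 7]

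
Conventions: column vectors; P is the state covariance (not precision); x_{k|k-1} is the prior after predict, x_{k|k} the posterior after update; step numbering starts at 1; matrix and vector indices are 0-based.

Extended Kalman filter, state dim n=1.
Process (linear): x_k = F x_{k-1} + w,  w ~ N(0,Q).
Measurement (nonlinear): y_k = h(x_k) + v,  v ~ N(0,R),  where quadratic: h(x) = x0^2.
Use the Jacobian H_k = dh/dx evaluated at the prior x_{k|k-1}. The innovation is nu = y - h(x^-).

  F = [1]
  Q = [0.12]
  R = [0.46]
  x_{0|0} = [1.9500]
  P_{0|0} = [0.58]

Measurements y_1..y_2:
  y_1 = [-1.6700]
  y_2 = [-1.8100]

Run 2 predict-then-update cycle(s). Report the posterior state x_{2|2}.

step 1: x^-=[1.9500]  P^-=[0.7000]  H_jac=[3.9000]  S=[11.1070]  K=[0.2458]  nu=[-5.4725]  x^+=[0.6049]  P^+=[0.0290]
step 2: x^-=[0.6049]  P^-=[0.1490]  H_jac=[1.2098]  S=[0.6781]  K=[0.2658]  nu=[-2.1759]  x^+=[0.0265]  P^+=[0.1011]

x_post = [0.0265]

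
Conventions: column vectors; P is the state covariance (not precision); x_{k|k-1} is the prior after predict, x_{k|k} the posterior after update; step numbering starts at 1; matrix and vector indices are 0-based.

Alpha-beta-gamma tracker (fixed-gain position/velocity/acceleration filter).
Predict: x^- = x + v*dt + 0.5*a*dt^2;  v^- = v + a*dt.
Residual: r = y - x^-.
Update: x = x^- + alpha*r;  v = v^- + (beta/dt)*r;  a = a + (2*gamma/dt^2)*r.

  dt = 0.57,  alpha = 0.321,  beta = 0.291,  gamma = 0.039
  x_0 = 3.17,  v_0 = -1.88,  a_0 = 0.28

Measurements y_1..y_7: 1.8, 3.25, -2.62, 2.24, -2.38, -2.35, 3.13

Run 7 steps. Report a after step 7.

step 1: x_pred=2.1439  r=-0.3439  x^+=2.0335  v^+=-1.8960  a^+=0.1974
step 2: x_pred=0.9849  r=2.2651  x^+=1.7120  v^+=-0.6270  a^+=0.7412
step 3: x_pred=1.4750  r=-4.0950  x^+=0.1605  v^+=-2.2951  a^+=-0.2419
step 4: x_pred=-1.1870  r=3.4270  x^+=-0.0869  v^+=-0.6834  a^+=0.5809
step 5: x_pred=-0.3821  r=-1.9979  x^+=-1.0234  v^+=-1.3723  a^+=0.1012
step 6: x_pred=-1.7892  r=-0.5608  x^+=-1.9692  v^+=-1.6009  a^+=-0.0334
step 7: x_pred=-2.8871  r=6.0171  x^+=-0.9556  v^+=1.4520  a^+=1.4112

a_post = 1.4112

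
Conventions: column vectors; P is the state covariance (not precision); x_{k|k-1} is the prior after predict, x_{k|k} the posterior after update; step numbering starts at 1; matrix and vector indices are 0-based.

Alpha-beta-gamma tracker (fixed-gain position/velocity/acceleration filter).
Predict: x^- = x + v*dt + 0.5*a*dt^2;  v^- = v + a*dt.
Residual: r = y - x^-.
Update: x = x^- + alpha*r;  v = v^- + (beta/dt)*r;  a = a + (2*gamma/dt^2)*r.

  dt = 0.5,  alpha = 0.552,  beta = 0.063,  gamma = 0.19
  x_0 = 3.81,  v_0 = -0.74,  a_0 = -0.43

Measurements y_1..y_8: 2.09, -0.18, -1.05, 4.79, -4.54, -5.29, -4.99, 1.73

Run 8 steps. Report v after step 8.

v_post = 2.2197

step 1: x_pred=3.3862  r=-1.2963  x^+=2.6707  v^+=-1.1183  a^+=-2.4003
step 2: x_pred=1.8115  r=-1.9915  x^+=0.7122  v^+=-2.5694  a^+=-5.4274
step 3: x_pred=-1.2509  r=0.2009  x^+=-1.1400  v^+=-5.2578  a^+=-5.1220
step 4: x_pred=-4.4092  r=9.1992  x^+=0.6688  v^+=-6.6597  a^+=8.8607
step 5: x_pred=-1.5535  r=-2.9865  x^+=-3.2020  v^+=-2.6056  a^+=4.3212
step 6: x_pred=-3.9647  r=-1.3253  x^+=-4.6963  v^+=-0.6120  a^+=2.3068
step 7: x_pred=-4.7139  r=-0.2761  x^+=-4.8663  v^+=0.5066  a^+=1.8871
step 8: x_pred=-4.3771  r=6.1071  x^+=-1.0060  v^+=2.2197  a^+=11.1700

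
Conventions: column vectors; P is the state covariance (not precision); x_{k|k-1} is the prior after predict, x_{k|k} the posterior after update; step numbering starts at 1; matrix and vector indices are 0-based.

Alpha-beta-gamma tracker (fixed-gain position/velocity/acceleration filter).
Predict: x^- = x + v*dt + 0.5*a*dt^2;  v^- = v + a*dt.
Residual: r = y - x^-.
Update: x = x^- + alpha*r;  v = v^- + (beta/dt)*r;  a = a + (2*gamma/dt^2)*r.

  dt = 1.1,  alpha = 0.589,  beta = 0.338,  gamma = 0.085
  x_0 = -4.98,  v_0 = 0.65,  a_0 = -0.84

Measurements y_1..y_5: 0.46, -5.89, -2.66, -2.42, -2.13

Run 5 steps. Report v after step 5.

step 1: x_pred=-4.7732  r=5.2332  x^+=-1.6908  v^+=1.3340  a^+=-0.1048
step 2: x_pred=-0.2868  r=-5.6032  x^+=-3.5871  v^+=-0.5029  a^+=-0.8920
step 3: x_pred=-4.6800  r=2.0200  x^+=-3.4902  v^+=-0.8634  a^+=-0.6082
step 4: x_pred=-4.8079  r=2.3879  x^+=-3.4014  v^+=-0.7987  a^+=-0.2727
step 5: x_pred=-4.4450  r=2.3150  x^+=-3.0815  v^+=-0.3873  a^+=0.0526

v_post = -0.3873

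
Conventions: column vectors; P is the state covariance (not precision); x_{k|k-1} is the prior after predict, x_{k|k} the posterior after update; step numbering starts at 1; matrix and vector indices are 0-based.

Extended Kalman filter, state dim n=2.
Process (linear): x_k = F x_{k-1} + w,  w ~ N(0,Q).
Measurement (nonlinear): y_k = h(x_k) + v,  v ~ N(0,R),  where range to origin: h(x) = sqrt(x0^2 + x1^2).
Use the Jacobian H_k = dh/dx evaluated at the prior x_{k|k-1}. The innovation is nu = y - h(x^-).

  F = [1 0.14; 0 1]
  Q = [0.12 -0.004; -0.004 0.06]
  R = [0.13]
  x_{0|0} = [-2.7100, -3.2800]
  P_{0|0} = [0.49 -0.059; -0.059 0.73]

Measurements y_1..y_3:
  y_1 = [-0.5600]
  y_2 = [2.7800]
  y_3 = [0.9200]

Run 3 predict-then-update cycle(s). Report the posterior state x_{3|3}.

x_post = [-1.1682, 0.8492]

step 1: x^-=[-3.1692, -3.2800]  P^-=[0.6078 0.0392; 0.0392 0.7900]  H_jac=[-0.6949 -0.7191]  S=[0.8712]  K=[-0.5171; -0.6834]  nu=[-5.1209]  x^+=[-0.5211, 0.2196]  P^+=[0.3748 -0.2687; -0.2687 0.3831]
step 2: x^-=[-0.4903, 0.2196]  P^-=[0.4271 -0.2190; -0.2190 0.4431]  H_jac=[-0.9127 0.4087]  S=[0.7232]  K=[-0.6628; 0.5269]  nu=[2.2428]  x^+=[-1.9768, 1.4012]  P^+=[0.1094 0.0335; 0.0335 0.2424]
step 3: x^-=[-1.7806, 1.4012]  P^-=[0.2435 0.0634; 0.0634 0.3024]  H_jac=[-0.7859 0.6184]  S=[0.3344]  K=[-0.4550; 0.4101]  nu=[-1.3458]  x^+=[-1.1682, 0.8492]  P^+=[0.1743 0.1258; 0.1258 0.2461]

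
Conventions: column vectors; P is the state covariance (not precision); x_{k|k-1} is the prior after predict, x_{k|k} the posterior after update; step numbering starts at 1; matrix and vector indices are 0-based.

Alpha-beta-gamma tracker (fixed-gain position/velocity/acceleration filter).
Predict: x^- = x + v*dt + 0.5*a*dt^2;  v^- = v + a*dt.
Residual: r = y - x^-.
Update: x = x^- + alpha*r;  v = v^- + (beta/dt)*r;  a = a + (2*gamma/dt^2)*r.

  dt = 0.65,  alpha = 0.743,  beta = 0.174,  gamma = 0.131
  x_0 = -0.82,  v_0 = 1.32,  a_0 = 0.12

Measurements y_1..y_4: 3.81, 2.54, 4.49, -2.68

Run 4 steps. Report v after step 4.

step 1: x_pred=0.0634  r=3.7466  x^+=2.8471  v^+=2.4009  a^+=2.4434
step 2: x_pred=4.9239  r=-2.3839  x^+=3.1527  v^+=3.3510  a^+=0.9651
step 3: x_pred=5.5347  r=-1.0447  x^+=4.7585  v^+=3.6986  a^+=0.3173
step 4: x_pred=7.2296  r=-9.9096  x^+=-0.1332  v^+=1.2521  a^+=-5.8279

v_post = 1.2521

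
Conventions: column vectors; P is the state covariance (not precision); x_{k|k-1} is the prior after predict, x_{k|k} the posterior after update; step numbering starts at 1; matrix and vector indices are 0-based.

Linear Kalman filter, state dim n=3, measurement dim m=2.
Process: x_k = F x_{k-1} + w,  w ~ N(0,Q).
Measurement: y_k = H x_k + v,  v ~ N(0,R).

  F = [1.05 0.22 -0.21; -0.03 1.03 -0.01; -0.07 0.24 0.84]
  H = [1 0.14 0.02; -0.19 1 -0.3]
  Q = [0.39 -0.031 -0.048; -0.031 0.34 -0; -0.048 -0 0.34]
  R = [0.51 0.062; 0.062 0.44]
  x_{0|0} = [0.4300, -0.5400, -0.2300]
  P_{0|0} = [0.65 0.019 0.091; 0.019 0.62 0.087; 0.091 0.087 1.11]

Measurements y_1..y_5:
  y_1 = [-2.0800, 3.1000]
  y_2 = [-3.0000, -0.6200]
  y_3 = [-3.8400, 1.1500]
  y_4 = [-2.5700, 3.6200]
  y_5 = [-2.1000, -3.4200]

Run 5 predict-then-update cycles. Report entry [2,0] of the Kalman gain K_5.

K[2,0] = -0.2547

step 1: x^-=[0.3810, -0.5668, -0.3529]  P^-=[1.1462 0.0924 -0.1611; 0.0924 0.9955 0.2166; -0.1611 0.2166 1.1859]  S=[1.6968 0.1106; 0.1106 1.4002]  K=[0.6883 -0.1094; 0.0971 0.6444; -0.0583 -0.0729]  nu=[-2.3746, 3.6333]  x^+=[-1.6511, 1.5437, -0.4793]  P^+=[0.3421 0.0298 -0.0993; 0.0298 0.3843 0.2970; -0.0993 0.2970 1.1717]
step 2: x^-=[-1.2933, 1.6444, 0.0835]  P^-=[0.8675 0.0153 -0.3016; 0.0153 0.7401 0.3422; -0.3016 0.3422 1.3210]  S=[1.3867 0.0918; 0.0918 1.0848]  K=[0.6299 -0.1078; 0.0522 0.5805; -0.1650 0.0169]  nu=[-1.9386, -2.4851]  x^+=[-2.2467, 0.1005, 0.3614]  P^+=[0.3171 0.0045 -0.1581; 0.0045 0.3652 0.3522; -0.1581 0.3522 1.2834]
step 3: x^-=[-2.4128, 0.1673, 0.4850]  P^-=[0.8531 -0.0270 -0.3718; -0.0270 0.7202 0.3875; -0.3718 0.3875 1.4286]  S=[1.3576 0.0703; 0.0703 1.0549]  K=[0.6261 -0.1153; 0.0303 0.5753; -0.2150 0.0424]  nu=[-1.4603, 0.6697]  x^+=[-3.4044, 0.5084, 0.8274]  P^+=[0.3170 -0.0079 -0.1874; -0.0079 0.3673 0.3793; -0.1874 0.3793 1.3652]
step 4: x^-=[-3.6365, 0.6175, 1.0553]  P^-=[0.8615 -0.0455 -0.4117; -0.0455 0.7227 0.4124; -0.4117 0.4124 1.5012]  S=[1.3594 0.0622; 0.0622 1.0517]  K=[0.6284 -0.1186; 0.0207 0.5764; -0.2407 0.0526]  nu=[0.9589, 2.6281]  x^+=[-3.3456, 2.1523, 0.9626]  P^+=[0.3191 -0.0136 -0.2034; -0.0136 0.3711 0.3959; -0.2034 0.3959 1.4211]
step 5: x^-=[-3.2415, 2.3076, 1.5594]  P^-=[0.8693 -0.0542 -0.4349; -0.0542 0.7267 0.4281; -0.4349 0.4281 1.5497]  S=[1.3640 0.0592; 0.0592 1.0517]  K=[0.6306 -0.1200; 0.0160 0.5777; -0.2547 0.0579]  nu=[0.7872, -5.8757]  x^+=[-2.0397, -1.0744, 1.0185]  P^+=[0.3207 -0.0165 -0.2125; -0.0165 0.3742 0.4071; -0.2125 0.4071 1.4594]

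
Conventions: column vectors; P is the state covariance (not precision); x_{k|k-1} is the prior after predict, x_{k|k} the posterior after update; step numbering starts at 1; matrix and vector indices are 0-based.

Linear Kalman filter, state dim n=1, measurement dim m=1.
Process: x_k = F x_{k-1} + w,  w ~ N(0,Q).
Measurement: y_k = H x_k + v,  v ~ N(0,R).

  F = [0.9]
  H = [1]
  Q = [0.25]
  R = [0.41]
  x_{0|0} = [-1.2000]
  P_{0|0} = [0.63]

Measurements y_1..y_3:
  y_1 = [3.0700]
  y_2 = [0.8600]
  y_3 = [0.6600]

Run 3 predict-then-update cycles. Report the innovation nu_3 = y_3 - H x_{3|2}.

step 1: x^-=[-1.0800]  P^-=[0.7603]  S=[1.1703]  K=[0.6497]  nu=[4.1500]  x^+=[1.6161]  P^+=[0.2664]
step 2: x^-=[1.4545]  P^-=[0.4658]  S=[0.8758]  K=[0.5318]  nu=[-0.5945]  x^+=[1.1383]  P^+=[0.2181]
step 3: x^-=[1.0245]  P^-=[0.4266]  S=[0.8366]  K=[0.5099]  nu=[-0.3645]  x^+=[0.8386]  P^+=[0.2091]

innov = [-0.3645]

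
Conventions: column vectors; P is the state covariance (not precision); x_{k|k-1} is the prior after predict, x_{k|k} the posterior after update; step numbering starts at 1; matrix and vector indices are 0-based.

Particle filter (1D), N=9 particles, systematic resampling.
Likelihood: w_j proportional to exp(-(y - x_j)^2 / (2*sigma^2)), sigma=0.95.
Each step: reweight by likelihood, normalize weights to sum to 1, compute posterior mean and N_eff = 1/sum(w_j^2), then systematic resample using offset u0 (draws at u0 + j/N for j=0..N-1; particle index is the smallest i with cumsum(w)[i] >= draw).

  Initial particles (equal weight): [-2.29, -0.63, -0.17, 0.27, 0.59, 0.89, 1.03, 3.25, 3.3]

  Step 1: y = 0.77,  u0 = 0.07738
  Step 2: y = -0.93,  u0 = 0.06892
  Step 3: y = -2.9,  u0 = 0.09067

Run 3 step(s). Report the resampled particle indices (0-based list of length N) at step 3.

step 1: w=[0.0012, 0.0700, 0.1270, 0.1804, 0.2035, 0.2056, 0.1996, 0.0069, 0.0060]  mean=0.5310  Neff=5.6448  idx=[2, 2, 3, 4, 4, 5, 5, 6, 6]
step 2: w=[0.2408, 0.2408, 0.1493, 0.0922, 0.0922, 0.0529, 0.0529, 0.0395, 0.0395]  mean=0.2427  Neff=6.0995  idx=[0, 0, 1, 1, 2, 2, 4, 5, 7]
step 3: w=[0.2183, 0.2183, 0.2183, 0.2183, 0.0518, 0.0518, 0.0159, 0.0047, 0.0026]  mean=-0.1042  Neff=5.0959  idx=[0, 0, 1, 1, 2, 2, 3, 3, 6]

resampled_idx = [0, 0, 1, 1, 2, 2, 3, 3, 6]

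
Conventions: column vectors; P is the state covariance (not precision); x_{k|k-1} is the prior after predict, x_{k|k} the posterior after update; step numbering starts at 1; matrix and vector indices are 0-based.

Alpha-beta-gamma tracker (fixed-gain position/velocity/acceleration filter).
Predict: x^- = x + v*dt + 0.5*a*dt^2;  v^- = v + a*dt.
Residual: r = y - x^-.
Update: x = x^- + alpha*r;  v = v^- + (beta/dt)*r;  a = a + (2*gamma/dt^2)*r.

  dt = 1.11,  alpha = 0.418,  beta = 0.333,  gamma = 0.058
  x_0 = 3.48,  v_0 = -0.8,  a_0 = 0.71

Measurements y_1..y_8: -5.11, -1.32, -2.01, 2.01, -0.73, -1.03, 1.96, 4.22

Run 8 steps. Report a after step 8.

a_post = 0.2801

step 1: x_pred=3.0294  r=-8.1394  x^+=-0.3729  v^+=-2.4537  a^+=-0.0563
step 2: x_pred=-3.1312  r=1.8112  x^+=-2.3741  v^+=-1.9729  a^+=0.1142
step 3: x_pred=-4.4936  r=2.4836  x^+=-3.4555  v^+=-1.1010  a^+=0.3480
step 4: x_pred=-4.4632  r=6.4732  x^+=-1.7574  v^+=1.2273  a^+=0.9575
step 5: x_pred=0.1947  r=-0.9247  x^+=-0.1918  v^+=2.0127  a^+=0.8704
step 6: x_pred=2.5785  r=-3.6085  x^+=1.0701  v^+=1.8963  a^+=0.5307
step 7: x_pred=3.5019  r=-1.5419  x^+=2.8574  v^+=2.0228  a^+=0.3855
step 8: x_pred=5.3402  r=-1.1202  x^+=4.8719  v^+=2.1146  a^+=0.2801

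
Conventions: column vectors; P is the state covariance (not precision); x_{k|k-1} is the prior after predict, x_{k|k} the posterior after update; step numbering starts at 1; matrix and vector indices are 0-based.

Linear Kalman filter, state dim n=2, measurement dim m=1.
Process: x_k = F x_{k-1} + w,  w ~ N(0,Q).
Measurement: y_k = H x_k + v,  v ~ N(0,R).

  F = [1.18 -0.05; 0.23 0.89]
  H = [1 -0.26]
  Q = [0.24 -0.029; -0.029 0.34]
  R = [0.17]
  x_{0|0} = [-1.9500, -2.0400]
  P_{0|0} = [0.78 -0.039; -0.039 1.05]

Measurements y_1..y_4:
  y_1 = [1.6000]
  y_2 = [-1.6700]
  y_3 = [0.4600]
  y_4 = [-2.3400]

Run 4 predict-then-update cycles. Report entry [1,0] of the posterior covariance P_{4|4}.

step 1: x^-=[-2.1990, -2.2641]  P^-=[1.3333 0.0955; 0.0955 1.1970]  S=[1.5346]  K=[0.8527; -0.1406]  nu=[3.2103]  x^+=[0.5383, -2.7155]  P^+=[0.2176 0.2794; 0.2794 1.1667]
step 2: x^-=[0.7710, -2.2930]  P^-=[0.5129 0.2684; 0.2684 1.3900]  S=[0.6373]  K=[0.6953; -0.1460]  nu=[-3.0372]  x^+=[-1.3408, -1.8497]  P^+=[0.2048 0.3331; 0.3331 1.3764]
step 3: x^-=[-1.4897, -1.9546]  P^-=[0.4893 0.3113; 0.3113 1.5775]  S=[0.6041]  K=[0.6760; -0.1637]  nu=[1.4415]  x^+=[-0.5152, -2.1905]  P^+=[0.2132 0.3781; 0.3781 1.5613]
step 4: x^-=[-0.4984, -2.0680]  P^-=[0.4962 0.3521; 0.3521 1.7428]  S=[0.6009]  K=[0.6734; -0.1681]  nu=[-2.3793]  x^+=[-2.1006, -1.6682]  P^+=[0.2237 0.4201; 0.4201 1.7258]

P_post[1,0] = 0.4201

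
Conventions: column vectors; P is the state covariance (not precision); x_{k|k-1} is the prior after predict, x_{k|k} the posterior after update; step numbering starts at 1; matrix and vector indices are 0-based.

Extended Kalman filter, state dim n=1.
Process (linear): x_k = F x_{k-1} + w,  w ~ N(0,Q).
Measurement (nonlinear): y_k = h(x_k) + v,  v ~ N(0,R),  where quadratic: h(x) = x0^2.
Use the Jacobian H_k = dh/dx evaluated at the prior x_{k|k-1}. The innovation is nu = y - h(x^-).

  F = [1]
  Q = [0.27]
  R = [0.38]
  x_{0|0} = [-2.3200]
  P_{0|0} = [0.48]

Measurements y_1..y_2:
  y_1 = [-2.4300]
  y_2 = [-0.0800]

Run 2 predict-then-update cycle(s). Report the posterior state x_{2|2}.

step 1: x^-=[-2.3200]  P^-=[0.7500]  H_jac=[-4.6400]  S=[16.5272]  K=[-0.2106]  nu=[-7.8124]  x^+=[-0.6750]  P^+=[0.0172]
step 2: x^-=[-0.6750]  P^-=[0.2872]  H_jac=[-1.3500]  S=[0.9035]  K=[-0.4292]  nu=[-0.5356]  x^+=[-0.4451]  P^+=[0.1208]

x_post = [-0.4451]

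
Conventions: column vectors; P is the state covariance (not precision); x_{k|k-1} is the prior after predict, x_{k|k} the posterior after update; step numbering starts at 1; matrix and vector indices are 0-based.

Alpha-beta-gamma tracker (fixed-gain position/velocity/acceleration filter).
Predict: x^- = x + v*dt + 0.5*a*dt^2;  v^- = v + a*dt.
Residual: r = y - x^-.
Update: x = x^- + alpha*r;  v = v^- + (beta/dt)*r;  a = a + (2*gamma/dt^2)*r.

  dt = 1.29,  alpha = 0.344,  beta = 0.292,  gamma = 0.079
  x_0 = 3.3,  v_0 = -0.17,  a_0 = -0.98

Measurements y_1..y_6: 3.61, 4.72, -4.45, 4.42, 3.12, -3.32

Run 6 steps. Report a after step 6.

step 1: x_pred=2.2653  r=1.3447  x^+=2.7279  v^+=-1.1298  a^+=-0.8523
step 2: x_pred=0.5612  r=4.1588  x^+=1.9918  v^+=-1.2880  a^+=-0.4575
step 3: x_pred=-0.0502  r=-4.3998  x^+=-1.5638  v^+=-2.8740  a^+=-0.8752
step 4: x_pred=-5.9994  r=10.4194  x^+=-2.4151  v^+=-1.6445  a^+=0.1141
step 5: x_pred=-4.4416  r=7.5616  x^+=-1.8404  v^+=0.2143  a^+=0.8320
step 6: x_pred=-0.8717  r=-2.4483  x^+=-1.7139  v^+=0.7334  a^+=0.5996

a_post = 0.5996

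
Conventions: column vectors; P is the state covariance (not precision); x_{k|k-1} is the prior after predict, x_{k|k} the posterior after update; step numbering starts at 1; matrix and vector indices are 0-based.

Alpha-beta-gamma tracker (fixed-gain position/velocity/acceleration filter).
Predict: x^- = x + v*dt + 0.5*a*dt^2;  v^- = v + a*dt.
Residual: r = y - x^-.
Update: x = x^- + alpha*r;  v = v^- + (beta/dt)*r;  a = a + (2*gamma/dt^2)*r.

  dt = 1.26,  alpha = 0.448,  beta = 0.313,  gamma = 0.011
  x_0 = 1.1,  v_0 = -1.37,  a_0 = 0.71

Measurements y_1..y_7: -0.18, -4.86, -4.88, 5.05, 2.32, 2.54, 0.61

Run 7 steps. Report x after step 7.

step 1: x_pred=-0.0626  r=-0.1174  x^+=-0.1152  v^+=-0.5046  a^+=0.7084
step 2: x_pred=-0.1886  r=-4.6714  x^+=-2.2814  v^+=-0.7724  a^+=0.6436
step 3: x_pred=-2.7438  r=-2.1362  x^+=-3.7008  v^+=-0.4921  a^+=0.6140
step 4: x_pred=-3.8334  r=8.8834  x^+=0.1463  v^+=2.4883  a^+=0.7371
step 5: x_pred=3.8668  r=-1.5468  x^+=3.1738  v^+=3.0329  a^+=0.7157
step 6: x_pred=7.5634  r=-5.0234  x^+=5.3129  v^+=2.6868  a^+=0.6461
step 7: x_pred=9.2111  r=-8.6011  x^+=5.3578  v^+=1.3642  a^+=0.5269

x_post = 5.3578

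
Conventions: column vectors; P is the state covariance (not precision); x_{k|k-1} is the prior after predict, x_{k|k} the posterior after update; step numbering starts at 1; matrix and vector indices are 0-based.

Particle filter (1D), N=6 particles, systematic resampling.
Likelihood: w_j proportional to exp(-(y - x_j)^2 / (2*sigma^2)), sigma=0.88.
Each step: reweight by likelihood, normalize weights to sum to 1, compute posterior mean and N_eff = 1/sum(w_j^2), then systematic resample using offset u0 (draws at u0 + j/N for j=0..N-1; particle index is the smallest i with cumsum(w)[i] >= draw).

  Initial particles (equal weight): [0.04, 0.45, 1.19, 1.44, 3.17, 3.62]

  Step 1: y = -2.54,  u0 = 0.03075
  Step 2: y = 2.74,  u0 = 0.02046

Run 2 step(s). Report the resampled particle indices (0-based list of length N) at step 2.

resampled_idx = [0, 1, 3, 4, 5, 5]

step 1: w=[0.8059, 0.1845, 0.0074, 0.0021, 0.0000, 0.0000]  mean=0.1272  Neff=1.4628  idx=[0, 0, 0, 0, 0, 1]
step 2: w=[0.1143, 0.1143, 0.1143, 0.1143, 0.1143, 0.4284]  mean=0.2156  Neff=4.0184  idx=[0, 1, 3, 4, 5, 5]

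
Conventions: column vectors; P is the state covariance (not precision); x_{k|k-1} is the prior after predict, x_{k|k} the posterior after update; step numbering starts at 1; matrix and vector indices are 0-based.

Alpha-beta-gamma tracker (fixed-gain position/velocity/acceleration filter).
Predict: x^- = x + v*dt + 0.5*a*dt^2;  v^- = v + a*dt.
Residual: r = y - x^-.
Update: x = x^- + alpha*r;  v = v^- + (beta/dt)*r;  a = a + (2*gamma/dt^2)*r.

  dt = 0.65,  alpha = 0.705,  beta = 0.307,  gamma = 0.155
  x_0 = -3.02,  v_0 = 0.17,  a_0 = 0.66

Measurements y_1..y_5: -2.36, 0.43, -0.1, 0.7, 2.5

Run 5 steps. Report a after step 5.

a_post = -0.8836

step 1: x_pred=-2.7701  r=0.4101  x^+=-2.4810  v^+=0.7927  a^+=0.9609
step 2: x_pred=-1.7627  r=2.1927  x^+=-0.2169  v^+=2.4529  a^+=2.5698
step 3: x_pred=1.9204  r=-2.0204  x^+=0.4960  v^+=3.1690  a^+=1.0873
step 4: x_pred=2.7856  r=-2.0856  x^+=1.3152  v^+=2.8907  a^+=-0.4429
step 5: x_pred=3.1007  r=-0.6007  x^+=2.6772  v^+=2.3192  a^+=-0.8836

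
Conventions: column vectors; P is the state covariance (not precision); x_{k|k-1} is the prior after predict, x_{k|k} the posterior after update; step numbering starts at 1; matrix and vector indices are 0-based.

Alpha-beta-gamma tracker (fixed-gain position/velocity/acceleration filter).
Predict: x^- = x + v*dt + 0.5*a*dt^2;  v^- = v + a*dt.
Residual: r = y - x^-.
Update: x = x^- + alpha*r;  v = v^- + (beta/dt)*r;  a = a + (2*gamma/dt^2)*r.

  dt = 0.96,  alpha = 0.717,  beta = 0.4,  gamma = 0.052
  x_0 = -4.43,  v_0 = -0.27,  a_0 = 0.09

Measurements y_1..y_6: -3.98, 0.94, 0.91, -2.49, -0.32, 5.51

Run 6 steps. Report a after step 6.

step 1: x_pred=-4.6477  r=0.6677  x^+=-4.1690  v^+=0.0946  a^+=0.1654
step 2: x_pred=-4.0019  r=4.9419  x^+=-0.4586  v^+=2.3125  a^+=0.7230
step 3: x_pred=2.0946  r=-1.1846  x^+=1.2452  v^+=2.5130  a^+=0.5894
step 4: x_pred=3.9293  r=-6.4193  x^+=-0.6733  v^+=0.4041  a^+=-0.1350
step 5: x_pred=-0.3476  r=0.0276  x^+=-0.3278  v^+=0.2860  a^+=-0.1319
step 6: x_pred=-0.1141  r=5.6241  x^+=3.9184  v^+=2.5027  a^+=0.5027

a_post = 0.5027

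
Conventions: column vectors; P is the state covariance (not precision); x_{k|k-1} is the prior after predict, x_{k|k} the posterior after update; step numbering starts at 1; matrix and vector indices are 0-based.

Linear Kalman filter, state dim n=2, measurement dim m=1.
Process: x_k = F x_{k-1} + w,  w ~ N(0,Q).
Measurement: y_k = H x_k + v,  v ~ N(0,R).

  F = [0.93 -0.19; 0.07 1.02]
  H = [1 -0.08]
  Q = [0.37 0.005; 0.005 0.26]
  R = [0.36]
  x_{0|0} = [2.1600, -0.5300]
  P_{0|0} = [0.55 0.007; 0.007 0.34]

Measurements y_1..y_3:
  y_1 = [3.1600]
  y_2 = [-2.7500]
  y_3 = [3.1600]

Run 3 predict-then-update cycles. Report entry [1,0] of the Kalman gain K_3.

step 1: x^-=[2.1095, -0.3894]  P^-=[0.8555 -0.0185; -0.0185 0.6174]  S=[1.2224]  K=[0.7011; -0.0556]  nu=[1.0193]  x^+=[2.8241, -0.4460]  P^+=[0.2547 0.0291; 0.0291 0.6137]
step 2: x^-=[2.7112, -0.2573]  P^-=[0.6022 -0.0701; -0.0701 0.9038]  S=[0.9792]  K=[0.6207; -0.1455]  nu=[-5.4818]  x^+=[-0.6914, 0.5402]  P^+=[0.2249 0.0183; 0.0183 0.8831]
step 3: x^-=[-0.7456, 0.5026]  P^-=[0.5900 -0.1344; -0.1344 1.1825]  S=[0.9790]  K=[0.6136; -0.2339]  nu=[3.9458]  x^+=[1.6754, -0.4204]  P^+=[0.2214 0.0061; 0.0061 1.1289]

K[1,0] = -0.2339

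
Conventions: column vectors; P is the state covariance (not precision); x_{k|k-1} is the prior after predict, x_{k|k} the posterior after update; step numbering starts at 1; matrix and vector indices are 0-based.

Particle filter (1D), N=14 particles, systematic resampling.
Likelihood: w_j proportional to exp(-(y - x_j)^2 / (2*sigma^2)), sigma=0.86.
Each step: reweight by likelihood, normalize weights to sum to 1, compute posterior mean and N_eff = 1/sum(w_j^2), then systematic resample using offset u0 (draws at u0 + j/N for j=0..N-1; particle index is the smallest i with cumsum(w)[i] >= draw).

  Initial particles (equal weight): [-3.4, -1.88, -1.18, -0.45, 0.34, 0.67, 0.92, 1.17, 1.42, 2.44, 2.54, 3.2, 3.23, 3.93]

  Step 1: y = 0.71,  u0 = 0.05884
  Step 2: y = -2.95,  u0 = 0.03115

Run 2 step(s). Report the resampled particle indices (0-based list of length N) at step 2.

resampled_idx = [0, 0, 0, 0, 0, 0, 0, 0, 0, 0, 0, 0, 1, 2]

step 1: w=[0.0000, 0.0021, 0.0171, 0.0770, 0.1744, 0.1911, 0.1857, 0.1658, 0.1360, 0.0253, 0.0199, 0.0029, 0.0026, 0.0002]  mean=0.8172  Neff=6.4654  idx=[3, 4, 4, 5, 5, 5, 6, 6, 6, 7, 7, 8, 8, 10]
step 2: w=[0.8850, 0.0402, 0.0402, 0.0086, 0.0086, 0.0086, 0.0024, 0.0024, 0.0024, 0.0006, 0.0006, 0.0001, 0.0001, 0.0000]  mean=-0.3451  Neff=1.2711  idx=[0, 0, 0, 0, 0, 0, 0, 0, 0, 0, 0, 0, 1, 2]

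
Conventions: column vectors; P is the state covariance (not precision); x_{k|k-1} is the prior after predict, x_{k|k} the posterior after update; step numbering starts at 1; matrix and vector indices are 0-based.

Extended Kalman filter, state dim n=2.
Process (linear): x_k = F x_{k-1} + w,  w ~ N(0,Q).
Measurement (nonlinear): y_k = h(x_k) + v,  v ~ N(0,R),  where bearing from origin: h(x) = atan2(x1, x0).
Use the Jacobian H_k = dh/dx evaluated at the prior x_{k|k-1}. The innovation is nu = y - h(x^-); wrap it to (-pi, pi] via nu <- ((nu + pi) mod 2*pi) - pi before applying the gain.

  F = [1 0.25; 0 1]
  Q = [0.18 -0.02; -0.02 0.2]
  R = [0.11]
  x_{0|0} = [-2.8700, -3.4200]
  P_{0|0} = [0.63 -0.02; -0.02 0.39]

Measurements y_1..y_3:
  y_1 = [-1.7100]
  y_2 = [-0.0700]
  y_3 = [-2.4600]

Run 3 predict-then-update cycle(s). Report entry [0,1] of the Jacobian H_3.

H_jac[0,1] = -0.0948

step 1: x^-=[-3.7250, -3.4200]  P^-=[0.8244 0.0575; 0.0575 0.5900]  H_jac=[0.1337 -0.1457]  S=[0.1350]  K=[0.7545; -0.5796]  nu=[0.6889]  x^+=[-3.2053, -3.8192]  P^+=[0.7475 0.1165; 0.1165 0.5446]
step 2: x^-=[-4.1601, -3.8192]  P^-=[1.0198 0.2327; 0.2327 0.7446]  H_jac=[0.1198 -0.1304]  S=[0.1300]  K=[0.7058; -0.5327]  nu=[2.3289]  x^+=[-2.5163, -5.0598]  P^+=[0.9550 0.2816; 0.2816 0.7078]
step 3: x^-=[-3.7813, -5.0598]  P^-=[1.3201 0.4385; 0.4385 0.9078]  H_jac=[0.1268 -0.0948]  S=[0.1288]  K=[0.9767; -0.2361]  nu=[-0.2474]  x^+=[-4.0229, -5.0014]  P^+=[1.1972 0.4682; 0.4682 0.9006]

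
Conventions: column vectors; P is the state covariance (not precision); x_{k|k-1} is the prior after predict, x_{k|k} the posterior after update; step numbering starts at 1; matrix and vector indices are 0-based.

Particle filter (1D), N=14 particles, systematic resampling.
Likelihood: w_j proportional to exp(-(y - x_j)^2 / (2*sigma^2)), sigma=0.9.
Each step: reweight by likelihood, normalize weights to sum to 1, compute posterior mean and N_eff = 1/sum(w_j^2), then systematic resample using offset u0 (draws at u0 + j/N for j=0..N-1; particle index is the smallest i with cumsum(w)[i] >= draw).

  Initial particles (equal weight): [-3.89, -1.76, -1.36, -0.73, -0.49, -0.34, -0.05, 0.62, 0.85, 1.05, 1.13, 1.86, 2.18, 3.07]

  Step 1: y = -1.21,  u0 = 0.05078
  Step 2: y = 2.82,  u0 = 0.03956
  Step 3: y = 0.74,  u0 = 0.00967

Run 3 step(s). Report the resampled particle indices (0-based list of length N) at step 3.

resampled_idx = [0, 1, 2, 3, 4, 5, 6, 7, 8, 9, 10, 11, 12, 13]

step 1: w=[0.0025, 0.1742, 0.2070, 0.1821, 0.1524, 0.1316, 0.0915, 0.0266, 0.0153, 0.0090, 0.0071, 0.0006, 0.0002, 0.0000]  mean=-0.8062  Neff=6.3966  idx=[1, 1, 2, 2, 2, 3, 3, 3, 4, 4, 5, 5, 6, 8]
step 2: w=[0.0000, 0.0000, 0.0002, 0.0002, 0.0002, 0.0040, 0.0040, 0.0040, 0.0110, 0.0110, 0.0200, 0.0200, 0.0589, 0.8665]  mean=0.6996  Neff=1.3237  idx=[10, 12, 13, 13, 13, 13, 13, 13, 13, 13, 13, 13, 13, 13]
step 3: w=[0.0372, 0.0520, 0.0759, 0.0759, 0.0759, 0.0759, 0.0759, 0.0759, 0.0759, 0.0759, 0.0759, 0.0759, 0.0759, 0.0759]  mean=0.7589  Neff=13.6584  idx=[0, 1, 2, 3, 4, 5, 6, 7, 8, 9, 10, 11, 12, 13]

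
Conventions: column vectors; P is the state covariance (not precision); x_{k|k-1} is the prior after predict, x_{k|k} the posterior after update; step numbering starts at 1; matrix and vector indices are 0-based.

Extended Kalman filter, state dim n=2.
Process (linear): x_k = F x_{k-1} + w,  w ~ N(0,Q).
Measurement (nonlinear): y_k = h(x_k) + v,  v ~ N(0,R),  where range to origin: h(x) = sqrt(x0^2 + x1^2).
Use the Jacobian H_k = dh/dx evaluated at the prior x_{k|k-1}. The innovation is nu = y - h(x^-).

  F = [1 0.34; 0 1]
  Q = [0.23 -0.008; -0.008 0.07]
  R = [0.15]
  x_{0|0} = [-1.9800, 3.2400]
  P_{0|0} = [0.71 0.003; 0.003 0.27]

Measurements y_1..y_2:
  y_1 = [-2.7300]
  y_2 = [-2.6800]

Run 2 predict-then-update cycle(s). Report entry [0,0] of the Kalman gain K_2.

step 1: x^-=[-0.8784, 3.2400]  P^-=[0.9733 0.0868; 0.0868 0.3400]  H_jac=[-0.2617 0.9652]  S=[0.4895]  K=[-0.3491; 0.6240]  nu=[-6.0870]  x^+=[1.2466, -0.5581]  P^+=[0.9136 0.1934; 0.1934 0.1494]
step 2: x^-=[1.0568, -0.5581]  P^-=[1.2924 0.2362; 0.2362 0.2194]  H_jac=[0.8843 -0.4670]  S=[1.0134]  K=[1.0189; 0.1050]  nu=[-3.8751]  x^+=[-2.8917, -0.9651]  P^+=[0.2403 0.1278; 0.1278 0.2082]

K[0,0] = 1.0189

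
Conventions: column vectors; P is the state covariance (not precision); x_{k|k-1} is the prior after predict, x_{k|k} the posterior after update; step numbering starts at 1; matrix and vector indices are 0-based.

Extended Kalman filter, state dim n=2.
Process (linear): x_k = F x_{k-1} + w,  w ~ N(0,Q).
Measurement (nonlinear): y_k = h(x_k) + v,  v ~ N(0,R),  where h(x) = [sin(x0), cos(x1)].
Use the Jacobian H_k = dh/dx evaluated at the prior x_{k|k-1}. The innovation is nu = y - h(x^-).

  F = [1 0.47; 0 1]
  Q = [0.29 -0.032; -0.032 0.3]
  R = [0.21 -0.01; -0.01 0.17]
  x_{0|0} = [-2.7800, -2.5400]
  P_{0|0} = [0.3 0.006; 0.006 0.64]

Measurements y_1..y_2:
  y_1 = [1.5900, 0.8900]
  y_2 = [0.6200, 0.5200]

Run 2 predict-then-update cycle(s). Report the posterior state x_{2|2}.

x_post = [-5.1166, -0.9756]

step 1: x^-=[-3.9738, -2.5400]  P^-=[0.7370 0.2748; 0.2748 0.9400]  H_jac=[-0.6732 0.0000; 0.0000 0.5660]  S=[0.5441 -0.1147; -0.1147 0.4711]  K=[-0.8880 0.1139; -0.1075 1.1031]  nu=[0.8506, 1.7144]  x^+=[-4.5338, -0.7402]  P^+=[0.2787 0.0499; 0.0499 0.3333]
step 2: x^-=[-4.8817, -0.7402]  P^-=[0.6892 0.1745; 0.1745 0.6333]  H_jac=[0.1685 0.0000; 0.0000 0.6744]  S=[0.2296 0.0098; 0.0098 0.4580]  K=[0.4953 0.2464; 0.0882 0.9305]  nu=[-0.3657, -0.2184]  x^+=[-5.1166, -0.9756]  P^+=[0.6027 0.0548; 0.0548 0.2333]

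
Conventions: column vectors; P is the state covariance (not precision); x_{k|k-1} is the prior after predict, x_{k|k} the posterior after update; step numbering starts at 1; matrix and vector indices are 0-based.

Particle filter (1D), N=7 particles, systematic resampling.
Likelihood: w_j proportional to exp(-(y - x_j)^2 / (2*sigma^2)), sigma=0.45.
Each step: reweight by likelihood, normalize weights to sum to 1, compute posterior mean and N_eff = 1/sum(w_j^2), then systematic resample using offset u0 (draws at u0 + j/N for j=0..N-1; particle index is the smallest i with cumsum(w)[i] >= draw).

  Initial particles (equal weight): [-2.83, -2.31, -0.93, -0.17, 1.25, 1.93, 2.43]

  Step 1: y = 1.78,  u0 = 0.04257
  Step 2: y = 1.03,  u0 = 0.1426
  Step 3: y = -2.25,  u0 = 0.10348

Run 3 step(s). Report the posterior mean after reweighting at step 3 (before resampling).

post_mean = 1.2500

step 1: w=[0.0000, 0.0000, 0.0000, 0.0000, 0.2779, 0.5261, 0.1959]  mean=1.8389  Neff=2.5484  idx=[4, 4, 5, 5, 5, 5, 6]
step 2: w=[0.3818, 0.3818, 0.0582, 0.0582, 0.0582, 0.0582, 0.0034]  mean=1.4124  Neff=3.2769  idx=[0, 0, 1, 1, 1, 3, 6]
step 3: w=[0.2000, 0.2000, 0.2000, 0.2000, 0.2000, 0.0000, 0.0000]  mean=1.2500  Neff=5.0000  idx=[0, 1, 1, 2, 3, 4, 4]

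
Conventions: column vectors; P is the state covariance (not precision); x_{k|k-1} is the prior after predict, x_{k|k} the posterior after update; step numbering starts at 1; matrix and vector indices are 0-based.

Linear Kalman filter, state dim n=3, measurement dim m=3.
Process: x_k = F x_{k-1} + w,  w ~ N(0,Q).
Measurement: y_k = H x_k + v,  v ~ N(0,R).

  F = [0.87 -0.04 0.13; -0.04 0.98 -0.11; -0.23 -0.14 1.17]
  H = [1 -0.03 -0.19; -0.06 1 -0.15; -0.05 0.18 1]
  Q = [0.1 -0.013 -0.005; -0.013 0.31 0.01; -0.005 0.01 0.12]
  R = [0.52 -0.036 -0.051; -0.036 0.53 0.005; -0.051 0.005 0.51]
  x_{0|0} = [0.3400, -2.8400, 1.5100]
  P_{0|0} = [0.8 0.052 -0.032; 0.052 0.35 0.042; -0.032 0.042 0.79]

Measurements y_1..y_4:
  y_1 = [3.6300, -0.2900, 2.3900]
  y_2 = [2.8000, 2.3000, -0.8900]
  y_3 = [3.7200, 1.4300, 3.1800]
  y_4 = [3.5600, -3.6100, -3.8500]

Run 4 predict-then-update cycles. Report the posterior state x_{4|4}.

x_post = [2.8643, -1.5086, -1.0381]

step 1: x^-=[0.6057, -2.9629, 2.0861]  P^-=[0.7081 -0.0127 -0.0832; -0.0127 0.6436 -0.0943; -0.0832 -0.0943 1.2574]  S=[1.3054 -0.0456 -0.4090; -0.0456 1.2327 -0.1522; -0.4090 -0.1522 1.7647]  K=[0.5748 -0.0054 0.0643; 0.0290 0.5434 0.0662; -0.0349 -0.1421 0.6849]  nu=[3.3318, 3.0222, 0.8675]  x^+=[2.5603, -1.1668, 2.1344]  P^+=[0.2993 -0.0025 0.0188; -0.0025 0.2847 -0.0164; 0.0188 -0.0164 0.3543]
step 2: x^-=[2.5516, -1.4806, 2.0717]  P^-=[0.3376 -0.0458 0.0105; -0.0458 0.5921 -0.0908; 0.0105 -0.0908 0.6215]  S=[0.8783 -0.0868 -0.1810; -0.0868 1.1702 -0.0667; -0.1810 -0.0667 1.1186]  K=[0.3911 -0.0260 0.0487; 0.0091 0.5234 0.0489; -0.0231 -0.1293 0.5290]  nu=[0.5976, 4.2445, -2.5676]  x^+=[2.5499, 0.6210, 0.1506]  P^+=[0.2048 -0.0127 0.0173; -0.0127 0.2731 -0.0227; 0.0173 -0.0227 0.2753]
step 3: x^-=[2.2131, 0.4900, -0.4972]  P^-=[0.2651 -0.0504 0.0174; -0.0504 0.5820 -0.0850; 0.0174 -0.0850 0.5104]  S=[0.7995 -0.0920 -0.1505; -0.0920 1.1563 -0.0466; -0.1505 -0.0466 1.0084]  K=[0.3339 -0.0313 0.0435; 0.0038 0.5192 0.0466; -0.0198 -0.1228 0.4814]  nu=[1.4271, 0.9982, 3.6997]  x^+=[2.8195, 1.1862, 1.1330]  P^+=[0.1752 -0.0154 0.0165; -0.0154 0.2708 -0.0233; 0.0165 -0.0233 0.2510]
step 4: x^-=[2.5528, 0.9250, 0.5111]  P^-=[0.2424 -0.0512 0.0192; -0.0512 0.5798 -0.0819; 0.0192 -0.0819 0.4759]  S=[0.7749 -0.0931 -0.1413; -0.0931 1.1525 -0.0389; -0.1413 -0.0389 0.9748]  K=[0.3138 -0.0328 0.0420; 0.0024 0.5182 0.0467; -0.0184 -0.1198 0.4646]  nu=[1.1321, -4.3052, -4.3999]  x^+=[2.8643, -1.5086, -1.0381]  P^+=[0.1648 -0.0161 0.0164; -0.0161 0.2703 -0.0232; 0.0164 -0.0232 0.2423]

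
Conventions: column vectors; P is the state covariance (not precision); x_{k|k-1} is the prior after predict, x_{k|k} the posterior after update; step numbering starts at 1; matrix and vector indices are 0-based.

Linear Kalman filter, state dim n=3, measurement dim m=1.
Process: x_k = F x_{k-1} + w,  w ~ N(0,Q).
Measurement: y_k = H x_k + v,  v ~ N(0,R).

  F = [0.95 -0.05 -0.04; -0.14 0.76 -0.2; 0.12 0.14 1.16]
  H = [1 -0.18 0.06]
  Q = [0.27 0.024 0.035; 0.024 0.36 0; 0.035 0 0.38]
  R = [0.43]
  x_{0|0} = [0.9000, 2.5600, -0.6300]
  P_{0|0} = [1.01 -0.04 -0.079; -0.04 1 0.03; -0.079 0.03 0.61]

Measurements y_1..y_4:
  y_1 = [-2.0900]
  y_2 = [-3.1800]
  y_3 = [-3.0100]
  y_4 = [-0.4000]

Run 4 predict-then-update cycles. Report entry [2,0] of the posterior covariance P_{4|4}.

step 1: x^-=[0.7522, 1.9456, -0.2644]  P^-=[1.1949 -0.1587 0.0212; -0.1587 0.9768 -0.0146; 0.0212 -0.0146 1.2214]  S=[1.7209]  K=[0.7117; -0.1949; 0.0564]  nu=[-2.4761]  x^+=[-1.0100, 2.4281, -0.4041]  P^+=[0.3233 0.0800 -0.0479; 0.0800 0.9114 0.0043; -0.0479 0.0043 1.2159]
step 2: x^-=[-1.0647, 2.0676, -0.2500]  P^-=[0.5621 0.0232 -0.0336; 0.0232 0.9204 -0.1722; -0.0336 -0.1722 2.0294]  S=[1.0205]  K=[0.5447; -0.1498; 0.1167]  nu=[-1.7281]  x^+=[-2.0060, 2.3264, -0.4517]  P^+=[0.2593 0.1064 -0.0985; 0.1064 0.8975 -0.1544; -0.0985 -0.1544 2.0155]
step 3: x^-=[-2.0040, 2.1392, -0.4390]  P^-=[0.5062 0.0704 -0.1200; 0.0704 0.9829 -0.4822; -0.1200 -0.4822 3.0393]  S=[0.9497]  K=[0.5121; -0.1426; 0.1571]  nu=[-0.5946]  x^+=[-2.3085, 2.2240, -0.5324]  P^+=[0.2572 0.1398 -0.1964; 0.1398 0.9636 -0.4610; -0.1964 -0.4610 3.0159]
step 4: x^-=[-2.2830, 2.1199, -0.5833]  P^-=[0.5091 0.1248 -0.2508; 0.1248 1.1416 -0.9484; -0.2508 -0.9484 4.2611]  S=[0.9369]  K=[0.5034; -0.1468; 0.1874]  nu=[2.2996]  x^+=[-1.1255, 1.7823, -0.1523]  P^+=[0.2717 0.1941 -0.3392; 0.1941 1.1214 -0.9226; -0.3392 -0.9226 4.2282]

P_post[2,0] = -0.3392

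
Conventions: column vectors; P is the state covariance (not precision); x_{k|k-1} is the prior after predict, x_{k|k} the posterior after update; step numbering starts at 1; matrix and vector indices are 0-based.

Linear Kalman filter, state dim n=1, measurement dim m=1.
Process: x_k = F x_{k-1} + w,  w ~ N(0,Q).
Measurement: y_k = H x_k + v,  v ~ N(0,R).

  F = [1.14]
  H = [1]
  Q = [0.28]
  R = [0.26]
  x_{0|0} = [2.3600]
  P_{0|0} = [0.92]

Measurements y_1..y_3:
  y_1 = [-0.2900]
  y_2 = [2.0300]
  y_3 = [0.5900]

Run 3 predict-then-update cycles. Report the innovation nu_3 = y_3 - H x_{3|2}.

innov = [-1.0608]

step 1: x^-=[2.6904]  P^-=[1.4756]  S=[1.7356]  K=[0.8502]  nu=[-2.9804]  x^+=[0.1565]  P^+=[0.2211]
step 2: x^-=[0.1784]  P^-=[0.5673]  S=[0.8273]  K=[0.6857]  nu=[1.8516]  x^+=[1.4481]  P^+=[0.1783]
step 3: x^-=[1.6508]  P^-=[0.5117]  S=[0.7717]  K=[0.6631]  nu=[-1.0608]  x^+=[0.9474]  P^+=[0.1724]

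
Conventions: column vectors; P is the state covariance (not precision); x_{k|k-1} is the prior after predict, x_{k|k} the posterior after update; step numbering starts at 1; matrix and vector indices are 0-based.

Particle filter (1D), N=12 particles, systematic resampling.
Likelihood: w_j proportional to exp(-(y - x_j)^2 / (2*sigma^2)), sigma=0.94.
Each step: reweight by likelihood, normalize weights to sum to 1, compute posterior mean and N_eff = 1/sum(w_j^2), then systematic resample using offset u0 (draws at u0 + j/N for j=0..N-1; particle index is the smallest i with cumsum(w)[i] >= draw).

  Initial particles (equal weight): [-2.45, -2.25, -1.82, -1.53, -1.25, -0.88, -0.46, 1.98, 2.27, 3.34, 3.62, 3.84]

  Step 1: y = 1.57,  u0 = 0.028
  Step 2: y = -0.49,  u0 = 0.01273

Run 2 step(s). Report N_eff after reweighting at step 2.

step 1: w=[0.0001, 0.0001, 0.0007, 0.0020, 0.0052, 0.0157, 0.0456, 0.4265, 0.3555, 0.0797, 0.0435, 0.0254]  mean=2.1266  Neff=3.1294  idx=[6, 7, 7, 7, 7, 7, 8, 8, 8, 8, 9, 10]
step 2: w=[0.8247, 0.0261, 0.0261, 0.0261, 0.0261, 0.0261, 0.0111, 0.0111, 0.0111, 0.0111, 0.0002, 0.0001]  mean=-0.0192  Neff=1.4618  idx=[0, 0, 0, 0, 0, 0, 0, 0, 0, 0, 1, 5]

N_eff = 1.4618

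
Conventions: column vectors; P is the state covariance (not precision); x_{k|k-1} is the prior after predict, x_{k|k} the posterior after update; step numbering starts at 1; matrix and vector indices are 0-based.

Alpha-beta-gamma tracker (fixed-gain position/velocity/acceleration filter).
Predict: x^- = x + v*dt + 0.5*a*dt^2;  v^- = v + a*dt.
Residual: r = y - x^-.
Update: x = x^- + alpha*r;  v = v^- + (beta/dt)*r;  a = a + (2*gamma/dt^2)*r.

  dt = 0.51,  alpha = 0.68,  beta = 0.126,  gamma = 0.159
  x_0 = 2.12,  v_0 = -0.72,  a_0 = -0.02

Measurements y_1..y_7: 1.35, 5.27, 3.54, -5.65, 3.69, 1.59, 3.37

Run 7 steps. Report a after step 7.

step 1: x_pred=1.7502  r=-0.4002  x^+=1.4781  v^+=-0.8291  a^+=-0.5093
step 2: x_pred=0.9890  r=4.2810  x^+=3.9001  v^+=-0.0312  a^+=4.7247
step 3: x_pred=4.4986  r=-0.9586  x^+=3.8468  v^+=2.1416  a^+=3.5526
step 4: x_pred=5.4010  r=-11.0510  x^+=-2.1137  v^+=1.2232  a^+=-9.9584
step 5: x_pred=-2.7849  r=6.4749  x^+=1.6180  v^+=-2.2559  a^+=-2.0421
step 6: x_pred=0.2019  r=1.3881  x^+=1.1458  v^+=-2.9544  a^+=-0.3450
step 7: x_pred=-0.4058  r=3.7758  x^+=2.1617  v^+=-2.1975  a^+=4.2713

a_post = 4.2713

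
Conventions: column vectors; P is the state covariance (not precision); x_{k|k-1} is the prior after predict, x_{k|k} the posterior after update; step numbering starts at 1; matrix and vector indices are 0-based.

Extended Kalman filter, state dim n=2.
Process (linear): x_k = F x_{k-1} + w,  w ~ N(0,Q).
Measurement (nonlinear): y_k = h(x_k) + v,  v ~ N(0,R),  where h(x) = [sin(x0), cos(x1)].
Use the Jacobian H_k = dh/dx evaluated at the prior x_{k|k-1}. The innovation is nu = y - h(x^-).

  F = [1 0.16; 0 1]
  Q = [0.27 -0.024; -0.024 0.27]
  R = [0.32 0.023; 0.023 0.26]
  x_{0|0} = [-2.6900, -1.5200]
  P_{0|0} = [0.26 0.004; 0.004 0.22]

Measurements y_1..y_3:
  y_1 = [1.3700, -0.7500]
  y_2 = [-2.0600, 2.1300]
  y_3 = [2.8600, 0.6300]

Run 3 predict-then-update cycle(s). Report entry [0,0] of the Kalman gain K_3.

K[0,0] = -0.6830

step 1: x^-=[-2.9332, -1.5200]  P^-=[0.5369 0.0152; 0.0152 0.4900]  H_jac=[-0.9784 0.0000; 0.0000 0.9987]  S=[0.8339 0.0081; 0.0081 0.7487]  K=[-0.6302 0.0271; -0.0242 0.6539]  nu=[1.5769, -0.8008]  x^+=[-3.9486, -2.0818]  P^+=[0.2055 -0.0074; -0.0074 0.1697]
step 2: x^-=[-4.2817, -2.0818]  P^-=[0.4774 -0.0043; -0.0043 0.4397]  H_jac=[-0.4175 0.0000; 0.0000 0.8723]  S=[0.4032 0.0246; 0.0246 0.5945]  K=[-0.4952 0.0141; -0.0349 0.6465]  nu=[-2.9687, 2.6190]  x^+=[-2.7746, -0.2848]  P^+=[0.3788 -0.0088; -0.0088 0.1918]
step 3: x^-=[-2.8202, -0.2848]  P^-=[0.6509 -0.0022; -0.0022 0.4618]  H_jac=[-0.9488 0.0000; 0.0000 0.2810]  S=[0.9059 0.0236; 0.0236 0.2965]  K=[-0.6830 0.0523; -0.0092 0.4384]  nu=[3.1759, -0.3297]  x^+=[-5.0067, -0.4585]  P^+=[0.2291 -0.0075; -0.0075 0.4049]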